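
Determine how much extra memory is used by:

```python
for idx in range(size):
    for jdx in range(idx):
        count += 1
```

Space complexity: O(1).
Only a constant amount of auxiliary storage is used; nothing grows with n.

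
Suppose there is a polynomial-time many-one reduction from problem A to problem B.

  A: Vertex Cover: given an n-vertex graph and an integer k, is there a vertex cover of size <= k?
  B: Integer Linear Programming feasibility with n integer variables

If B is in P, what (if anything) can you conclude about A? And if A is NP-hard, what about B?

A poly-time reduction A <=_p B means any A-instance can be transformed to a B-instance in poly time.
If B is in P: compose the reduction with B's poly-time algorithm to solve A in poly time, so A is in P.
If A is NP-hard: every NP problem reduces to A, which reduces to B; composing reductions, every NP problem reduces to B, so B is NP-hard.
(Here in fact A is NP-complete and B is NP-complete.)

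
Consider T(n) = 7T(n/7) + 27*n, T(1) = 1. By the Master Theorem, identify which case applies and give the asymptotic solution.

a=7, b=7, f(n)=27*n.
log_7(7) = 1, so n^(log_b(a)) = n.
f(n) = Theta(n), so Case 2 applies.
T(n) = Theta(n log n).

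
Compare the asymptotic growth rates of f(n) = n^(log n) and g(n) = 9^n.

g(n) = 9^n grows faster: take logs: log(n^(log n)) = (log n)^2, log(9^n) = n log 9; n dominates (log n)^2.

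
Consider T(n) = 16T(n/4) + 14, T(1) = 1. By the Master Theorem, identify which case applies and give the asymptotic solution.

a=16, b=4, f(n)=14.
log_4(16) = 2 > 0.
Since f(n) = O(n^0) is polynomially smaller than n^2, Case 1 applies.
T(n) = Theta(n^2).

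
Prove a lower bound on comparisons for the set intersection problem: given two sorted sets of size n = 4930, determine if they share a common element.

For two sorted arrays of size n = 4930, any correct algorithm must examine Omega(n) elements. If fewer are examined, an adversary places a common element in an unexamined gap. A merge-based scan achieves O(n), so the bound is tight.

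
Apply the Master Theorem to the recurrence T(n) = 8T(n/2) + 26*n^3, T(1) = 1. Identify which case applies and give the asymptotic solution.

a=8, b=2, f(n)=26*n^3.
log_2(8) = 3, so n^(log_b(a)) = n^3.
f(n) = Theta(n^3), so Case 2 applies.
T(n) = Theta(n^3 log n).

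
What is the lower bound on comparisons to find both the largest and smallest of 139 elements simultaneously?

Pair elements first (floor(139/2) comparisons), then find max among winners and min among losers. Total: ceil(3*139/2) - 2 = 207 comparisons.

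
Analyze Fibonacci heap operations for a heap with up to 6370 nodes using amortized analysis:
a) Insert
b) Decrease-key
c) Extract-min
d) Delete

Fibonacci heaps use lazy consolidation. Potential function Phi = t + 2m (t = number of trees, m = marked nodes).
- Insert: O(1) actual, Delta Phi = +1 (one new tree) => O(1) amortized.
- Decrease-key: with c cascading cuts, actual cost is O(c); Delta Phi <= c - 2(c-1) + 2 = 4 - c (c new trees; >= c-1 marks cleared; <= 1 new mark). Amortized O(c) + (4 - c) = O(1).
- Extract-min: O(D(n) + t) actual; consolidation drops t to <= D(n)+1, so Delta Phi pays for the t term. D(n) = O(log n) for n = 6370 => O(log n) amortized.
- Delete: decrease-key to -inf then extract-min = O(log n).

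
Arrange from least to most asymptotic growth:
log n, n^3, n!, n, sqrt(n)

Ordered by growth rate: log n < sqrt(n) < n < n^3 < n!.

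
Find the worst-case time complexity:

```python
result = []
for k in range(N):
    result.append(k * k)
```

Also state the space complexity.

Time complexity: O(n).
Space complexity: O(n).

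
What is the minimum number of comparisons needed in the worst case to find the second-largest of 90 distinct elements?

Lower bound: finding the max needs 90-1 comparisons. By the adversary weight-doubling argument, the max must personally win >= ceil(log_2(90)) = 7 comparisons; the 2nd-largest is among those 7 losers, needing 7-1 more comparisons. Total >= 90-1 + 7-1 = 95. A balanced knockout tournament achieves this.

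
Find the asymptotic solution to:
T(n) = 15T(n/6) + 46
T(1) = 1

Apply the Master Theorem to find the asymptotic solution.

a=15, b=6, f(n)=46. log_6(15) = 1.511. Case 1 of Master Theorem: T(n) = O(n^1.511).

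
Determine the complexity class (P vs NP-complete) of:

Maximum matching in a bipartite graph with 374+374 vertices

This problem is in P: Hopcroft-Karp runs in O(E sqrt(V)).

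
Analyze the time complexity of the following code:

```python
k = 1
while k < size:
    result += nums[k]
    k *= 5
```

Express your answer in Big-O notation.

Time complexity: O(log n).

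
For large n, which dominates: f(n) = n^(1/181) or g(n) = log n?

f(n) = n^(1/181) grows faster: any positive power of n dominates log n.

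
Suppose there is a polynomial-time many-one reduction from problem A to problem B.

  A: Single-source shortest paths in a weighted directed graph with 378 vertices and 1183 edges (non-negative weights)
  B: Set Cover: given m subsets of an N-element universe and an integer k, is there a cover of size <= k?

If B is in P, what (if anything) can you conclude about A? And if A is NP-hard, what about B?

A poly-time reduction A <=_p B means any A-instance can be transformed to a B-instance in poly time.
If B is in P: compose the reduction with B's poly-time algorithm to solve A in poly time, so A is in P.
If A is NP-hard: every NP problem reduces to A, which reduces to B; composing reductions, every NP problem reduces to B, so B is NP-hard.
(Here in fact A is P and B is NP-complete.)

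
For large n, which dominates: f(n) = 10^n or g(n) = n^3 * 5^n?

f(n) = 10^n grows faster: 10^n / (n^3 5^n) = (10/5)^n / n^3 -> infinity since 10/5 > 1.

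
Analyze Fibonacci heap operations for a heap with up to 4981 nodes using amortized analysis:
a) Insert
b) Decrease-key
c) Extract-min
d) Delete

Fibonacci heaps use lazy consolidation. Potential function Phi = t + 2m (t = number of trees, m = marked nodes).
- Insert: O(1) actual, Delta Phi = +1 (one new tree) => O(1) amortized.
- Decrease-key: with c cascading cuts, actual cost is O(c); Delta Phi <= c - 2(c-1) + 2 = 4 - c (c new trees; >= c-1 marks cleared; <= 1 new mark). Amortized O(c) + (4 - c) = O(1).
- Extract-min: O(D(n) + t) actual; consolidation drops t to <= D(n)+1, so Delta Phi pays for the t term. D(n) = O(log n) for n = 4981 => O(log n) amortized.
- Delete: decrease-key to -inf then extract-min = O(log n).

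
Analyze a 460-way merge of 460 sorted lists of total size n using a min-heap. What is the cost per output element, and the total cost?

Maintain a min-heap of size 460 holding the current head of each list. Each output step does one extract-min (O(log 460)) and one insert of that list's next element (O(log 460)). Each of the n elements passes through the heap exactly once, so the total cost is O(n log 460), i.e. O(log 460) per output element.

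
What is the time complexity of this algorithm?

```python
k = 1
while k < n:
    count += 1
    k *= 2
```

Time complexity: O(log n).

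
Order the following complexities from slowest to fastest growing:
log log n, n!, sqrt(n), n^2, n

Ordered by growth rate: log log n < sqrt(n) < n < n^2 < n!.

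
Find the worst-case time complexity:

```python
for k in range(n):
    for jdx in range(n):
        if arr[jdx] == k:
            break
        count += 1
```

Time complexity: O(n^2).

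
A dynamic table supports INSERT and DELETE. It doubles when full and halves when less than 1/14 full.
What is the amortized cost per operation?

Using potential function Phi = |2*num_items - table_size| when load > 1/2, and Phi = table_size/2 - num_items otherwise. The gap of 1/14 vs 1/2 for shrinking prevents thrashing. Both insert and delete have O(1) amortized cost.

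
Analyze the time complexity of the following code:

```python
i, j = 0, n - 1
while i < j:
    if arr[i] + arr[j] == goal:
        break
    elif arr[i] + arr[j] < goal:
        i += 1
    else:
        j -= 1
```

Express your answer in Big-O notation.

Time complexity: O(n).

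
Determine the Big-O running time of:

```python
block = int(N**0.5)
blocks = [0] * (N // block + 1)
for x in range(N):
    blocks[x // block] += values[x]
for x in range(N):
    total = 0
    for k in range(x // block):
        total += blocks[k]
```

Time complexity: O(n * sqrt(n)).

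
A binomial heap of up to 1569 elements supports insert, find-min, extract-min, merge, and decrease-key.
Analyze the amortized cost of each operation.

A binomial heap with n <= 1569 elements has at most floor(log_2 1569) + 1 = 11 trees. Using potential Phi = number of trees: Insert adds one tree, but cascading merges reduce count -- amortized O(1). Find-min reads the cached minimum pointer: O(1). Extract-min creates O(log n) new trees: O(log n). Merge combines tree lists: O(log n). Decrease-key sifts the element up its tree of height <= log n: O(log n).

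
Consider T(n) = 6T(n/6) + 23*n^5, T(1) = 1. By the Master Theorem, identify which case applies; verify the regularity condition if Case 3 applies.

a=6, b=6, f(n)=23*n^5.
log_6(6) = 1 < 5.
f(n) = Omega(n^(1+epsilon)) for some epsilon > 0, so Case 3 is the candidate.
Regularity: a*f(n/b) = 6*23*(n/6)^5 = (6/7776)*23*n^5 <= c*f(n) with c = 6/7776 < 1. Satisfied.
Case 3: T(n) = Theta(n^5).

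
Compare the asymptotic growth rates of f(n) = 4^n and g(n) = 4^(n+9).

f(n) = 4^n and g(n) = 4^(n+9) are Theta of each other: 4^(n+9) = 4^9 * 4^n = Theta(4^n).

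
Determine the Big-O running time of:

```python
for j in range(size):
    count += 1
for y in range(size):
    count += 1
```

Time complexity: O(n).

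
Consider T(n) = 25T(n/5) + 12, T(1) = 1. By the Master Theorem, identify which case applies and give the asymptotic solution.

a=25, b=5, f(n)=12.
log_5(25) = 2 > 0.
Since f(n) = O(n^0) is polynomially smaller than n^2, Case 1 applies.
T(n) = Theta(n^2).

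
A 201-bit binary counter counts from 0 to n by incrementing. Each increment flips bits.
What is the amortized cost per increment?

Bit i flips every 2^i increments. Total flips over n increments: sum_{i=0}^{201} n/2^i < 2n. Amortized cost: 2n/n = O(1).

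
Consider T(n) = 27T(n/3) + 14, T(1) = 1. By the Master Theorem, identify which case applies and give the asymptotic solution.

a=27, b=3, f(n)=14.
log_3(27) = 3 > 0.
Since f(n) = O(n^0) is polynomially smaller than n^3, Case 1 applies.
T(n) = Theta(n^3).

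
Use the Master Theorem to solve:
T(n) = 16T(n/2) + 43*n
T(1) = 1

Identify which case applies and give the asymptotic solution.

a=16, b=2, f(n)=43*n.
log_2(16) = 4 > 1.
Since f(n) = O(n^1) is polynomially smaller than n^4, Case 1 applies.
T(n) = Theta(n^4).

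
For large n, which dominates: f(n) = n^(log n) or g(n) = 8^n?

g(n) = 8^n grows faster: take logs: log(n^(log n)) = (log n)^2, log(8^n) = n log 8; n dominates (log n)^2.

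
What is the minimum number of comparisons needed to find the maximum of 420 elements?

Finding the maximum requires 419 comparisons. Each comparison eliminates exactly one candidate. With 420 candidates, we need 419 eliminations.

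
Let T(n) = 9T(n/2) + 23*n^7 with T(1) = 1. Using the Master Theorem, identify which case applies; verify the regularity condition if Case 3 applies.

a=9, b=2, f(n)=23*n^7.
log_2(9) = 3.17 < 7.
f(n) = Omega(n^(3.17+epsilon)) for some epsilon > 0, so Case 3 is the candidate.
Regularity: a*f(n/b) = 9*23*(n/2)^7 = (9/128)*23*n^7 <= c*f(n) with c = 9/128 < 1. Satisfied.
Case 3: T(n) = Theta(n^7).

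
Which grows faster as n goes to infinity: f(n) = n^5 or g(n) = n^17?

g(n) = n^17 grows faster: n^17/n^5 = n^12 -> infinity.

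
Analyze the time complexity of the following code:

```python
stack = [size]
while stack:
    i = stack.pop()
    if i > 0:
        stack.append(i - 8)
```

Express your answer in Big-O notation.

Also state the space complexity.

Time complexity: O(n).
Space complexity: O(1).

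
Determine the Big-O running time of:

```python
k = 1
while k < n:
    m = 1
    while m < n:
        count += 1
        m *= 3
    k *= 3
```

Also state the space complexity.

Time complexity: O(log^2 n).
Space complexity: O(1).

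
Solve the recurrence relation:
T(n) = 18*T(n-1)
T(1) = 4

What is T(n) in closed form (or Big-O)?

Each step multiplies by 18. T(n) = T(1)*18^(n-1) = 4*18^(n-1).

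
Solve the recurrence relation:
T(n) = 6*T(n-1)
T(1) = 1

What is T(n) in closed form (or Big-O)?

Each step multiplies by 6. T(n) = T(1)*6^(n-1) = 6^(n-1).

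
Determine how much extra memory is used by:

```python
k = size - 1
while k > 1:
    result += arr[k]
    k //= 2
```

Space complexity: O(1).
Only a constant amount of auxiliary storage is used; nothing grows with n.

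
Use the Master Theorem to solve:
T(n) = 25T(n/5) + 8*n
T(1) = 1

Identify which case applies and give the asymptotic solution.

a=25, b=5, f(n)=8*n.
log_5(25) = 2 > 1.
Since f(n) = O(n^1) is polynomially smaller than n^2, Case 1 applies.
T(n) = Theta(n^2).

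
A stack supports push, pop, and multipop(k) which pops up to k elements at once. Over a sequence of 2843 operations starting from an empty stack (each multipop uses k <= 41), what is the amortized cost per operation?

Each element is pushed exactly once and popped at most once (whether by pop or as part of a multipop). So the total number of individual pops over the whole sequence is at most the number of pushes, which is at most 2843. Total work <= 2 * 2843, hence O(1) amortized per operation.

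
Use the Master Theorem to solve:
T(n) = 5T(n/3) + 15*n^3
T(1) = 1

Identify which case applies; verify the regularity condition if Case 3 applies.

a=5, b=3, f(n)=15*n^3.
log_3(5) = 1.465 < 3.
f(n) = Omega(n^(1.465+epsilon)) for some epsilon > 0, so Case 3 is the candidate.
Regularity: a*f(n/b) = 5*15*(n/3)^3 = (5/27)*15*n^3 <= c*f(n) with c = 5/27 < 1. Satisfied.
Case 3: T(n) = Theta(n^3).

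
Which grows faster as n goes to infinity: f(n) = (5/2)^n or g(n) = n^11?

f(n) = (5/2)^n grows faster: (5/2)^n is exponential with base 5/2 > 1, dominating every polynomial.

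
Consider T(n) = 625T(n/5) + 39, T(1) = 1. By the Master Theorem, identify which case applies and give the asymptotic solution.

a=625, b=5, f(n)=39.
log_5(625) = 4 > 0.
Since f(n) = O(n^0) is polynomially smaller than n^4, Case 1 applies.
T(n) = Theta(n^4).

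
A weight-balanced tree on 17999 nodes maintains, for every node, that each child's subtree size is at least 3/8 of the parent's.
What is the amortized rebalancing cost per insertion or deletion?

With balance ratio 3/8, tree height is O(log_{8/3}(17999)) = O(log n). A rebalance at a node of size s costs O(s) but requires Omega(s) updates in that subtree to retrigger. Summed over the O(log n) ancestors of the touched leaf, amortized rebalancing is O(log n).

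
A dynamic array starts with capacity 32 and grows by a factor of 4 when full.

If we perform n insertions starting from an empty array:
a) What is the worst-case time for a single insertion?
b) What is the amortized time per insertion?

(a) Worst-case single insertion: O(n) -- when the array is full at capacity c, the resize copies all c elements, and c can be Theta(n).
(b) Resizes happen at sizes 32, 128, 512, ... Total copy cost for n insertions: 32 + 128 + ... = O(n) (geometric series with ratio 1/4). Amortized cost per insertion: O(n)/n = O(1).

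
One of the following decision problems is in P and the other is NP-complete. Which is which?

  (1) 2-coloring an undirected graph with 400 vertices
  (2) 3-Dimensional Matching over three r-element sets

(1) is P: 2-coloring is bipartiteness testing via BFS, O(V+E).
(2) is NP-complete: one of Karp's 21 NP-complete problems.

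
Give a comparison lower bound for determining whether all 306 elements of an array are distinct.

In the algebraic decision-tree model, the YES region for element distinctness on 306 elements has 306! connected components (one per ordering). Ben-Or's theorem then gives a lower bound of Omega(log(n!)) = Omega(n log n).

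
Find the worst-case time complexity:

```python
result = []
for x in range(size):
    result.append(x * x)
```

Time complexity: O(n).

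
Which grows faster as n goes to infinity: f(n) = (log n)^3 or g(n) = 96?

f(n) = (log n)^3 grows faster: any unbounded function dominates a constant.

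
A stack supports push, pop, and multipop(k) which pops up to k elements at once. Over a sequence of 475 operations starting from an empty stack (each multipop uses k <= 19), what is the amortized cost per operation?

Each element is pushed exactly once and popped at most once (whether by pop or as part of a multipop). So the total number of individual pops over the whole sequence is at most the number of pushes, which is at most 475. Total work <= 2 * 475, hence O(1) amortized per operation.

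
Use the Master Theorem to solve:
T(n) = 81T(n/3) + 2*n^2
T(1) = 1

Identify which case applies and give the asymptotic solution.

a=81, b=3, f(n)=2*n^2.
log_3(81) = 4 > 2.
Since f(n) = O(n^2) is polynomially smaller than n^4, Case 1 applies.
T(n) = Theta(n^4).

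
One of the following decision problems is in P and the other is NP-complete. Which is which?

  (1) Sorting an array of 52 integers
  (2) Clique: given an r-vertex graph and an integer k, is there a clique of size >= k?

(1) is P: merge sort runs in O(n log n).
(2) is NP-complete: complement of Independent Set / Vertex Cover (with k part of the input).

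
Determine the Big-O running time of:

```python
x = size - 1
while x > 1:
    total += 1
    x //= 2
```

Time complexity: O(log n).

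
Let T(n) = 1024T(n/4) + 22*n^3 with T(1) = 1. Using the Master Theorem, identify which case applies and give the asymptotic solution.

a=1024, b=4, f(n)=22*n^3.
log_4(1024) = 5 > 3.
Since f(n) = O(n^3) is polynomially smaller than n^5, Case 1 applies.
T(n) = Theta(n^5).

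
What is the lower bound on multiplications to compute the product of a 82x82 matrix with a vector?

A 82x82 matrix-vector product has 82 inner products of length 82. Output depends on all 82^2 = 6724 matrix entries. At least 6724 multiplications needed.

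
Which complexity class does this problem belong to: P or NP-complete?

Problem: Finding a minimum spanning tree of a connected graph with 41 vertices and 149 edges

This problem is in P: Kruskal's / Prim's algorithms run in polynomial time.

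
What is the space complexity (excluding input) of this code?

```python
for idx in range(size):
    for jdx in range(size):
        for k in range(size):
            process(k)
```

Space complexity: O(1).
Only a constant amount of auxiliary storage is used; nothing grows with n.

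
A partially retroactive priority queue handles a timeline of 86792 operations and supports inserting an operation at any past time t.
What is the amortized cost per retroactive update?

Partially retroactive priority queues (Demaine-Iacono-Langerman) allow updates at past times with queries only at the present. With a balanced BST over the m = 86792 timeline events tracking bridges, each retroactive insert or delete is O(log m) amortized.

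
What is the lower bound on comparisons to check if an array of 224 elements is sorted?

To verify 224 elements are sorted, we must compare each consecutive pair. Skipping any pair allows an adversary to swap them. Therefore 223 comparisons are necessary and sufficient.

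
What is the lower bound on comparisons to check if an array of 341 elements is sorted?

To verify 341 elements are sorted, we must compare each consecutive pair. Skipping any pair allows an adversary to swap them. Therefore 340 comparisons are necessary and sufficient.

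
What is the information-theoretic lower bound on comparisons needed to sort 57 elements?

There are 57! = 40526919504877216755680601905432322134980384796226602145184481280000000000000 possible orderings. Each comparison gives 1 bit. We need at least ceil(log_2(40526919504877216755680601905432322134980384796226602145184481280000000000000)) = 255 comparisons.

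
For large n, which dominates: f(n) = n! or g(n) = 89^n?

f(n) = n! grows faster: n!/89^n -> infinity by Stirling.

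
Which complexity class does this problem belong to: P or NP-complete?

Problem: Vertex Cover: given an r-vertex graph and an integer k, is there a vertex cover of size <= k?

This problem is NP-complete: one of Karp's 21 NP-complete problems (with k part of the input; for any fixed constant k it is in P).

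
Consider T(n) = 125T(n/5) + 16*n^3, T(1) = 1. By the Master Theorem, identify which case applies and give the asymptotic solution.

a=125, b=5, f(n)=16*n^3.
log_5(125) = 3, so n^(log_b(a)) = n^3.
f(n) = Theta(n^3), so Case 2 applies.
T(n) = Theta(n^3 log n).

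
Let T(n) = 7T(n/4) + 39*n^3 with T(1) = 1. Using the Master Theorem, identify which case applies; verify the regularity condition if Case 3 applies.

a=7, b=4, f(n)=39*n^3.
log_4(7) = 1.404 < 3.
f(n) = Omega(n^(1.404+epsilon)) for some epsilon > 0, so Case 3 is the candidate.
Regularity: a*f(n/b) = 7*39*(n/4)^3 = (7/64)*39*n^3 <= c*f(n) with c = 7/64 < 1. Satisfied.
Case 3: T(n) = Theta(n^3).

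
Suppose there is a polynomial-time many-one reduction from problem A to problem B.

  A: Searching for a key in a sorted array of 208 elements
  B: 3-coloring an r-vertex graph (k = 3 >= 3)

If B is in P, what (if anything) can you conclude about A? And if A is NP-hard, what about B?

A poly-time reduction A <=_p B means any A-instance can be transformed to a B-instance in poly time.
If B is in P: compose the reduction with B's poly-time algorithm to solve A in poly time, so A is in P.
If A is NP-hard: every NP problem reduces to A, which reduces to B; composing reductions, every NP problem reduces to B, so B is NP-hard.
(Here in fact A is P and B is NP-complete.)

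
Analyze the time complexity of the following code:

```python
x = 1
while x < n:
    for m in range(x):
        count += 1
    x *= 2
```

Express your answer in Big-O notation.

Time complexity: O(n).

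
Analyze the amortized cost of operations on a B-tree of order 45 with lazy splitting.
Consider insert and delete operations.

In a B-tree of order 45, a node splits when it has 45 keys. With lazy splitting, we use potential Phi = number of full nodes + number of near-empty nodes. Each split costs O(1) but reduces potential. Between splits, at least 22 insertions must occur in that node. Amortized structural cost is O(1) per operation, plus O(log_45 n) traversal.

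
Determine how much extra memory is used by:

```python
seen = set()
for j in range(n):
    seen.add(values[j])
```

Space complexity: O(n).
Auxiliary storage grows linearly with the input size n in the worst case.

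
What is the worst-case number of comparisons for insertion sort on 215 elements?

Insertion sort on reverse-sorted input: 1 + 2 + ... + (215-1) = 23005 comparisons.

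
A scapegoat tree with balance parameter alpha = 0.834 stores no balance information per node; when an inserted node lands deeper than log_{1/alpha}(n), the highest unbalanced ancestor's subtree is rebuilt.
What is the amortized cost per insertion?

Search/insert path is O(log n). A rebuild of a subtree of size s costs O(s), but with alpha = 0.834 at least Omega(s) insertions must have occurred in that subtree since its last rebuild. Charging O(1) of the rebuild to each such insertion gives O(log n) amortized.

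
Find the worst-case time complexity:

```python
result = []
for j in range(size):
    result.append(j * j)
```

Time complexity: O(n).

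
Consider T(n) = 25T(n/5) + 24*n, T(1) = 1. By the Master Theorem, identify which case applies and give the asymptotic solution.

a=25, b=5, f(n)=24*n.
log_5(25) = 2 > 1.
Since f(n) = O(n^1) is polynomially smaller than n^2, Case 1 applies.
T(n) = Theta(n^2).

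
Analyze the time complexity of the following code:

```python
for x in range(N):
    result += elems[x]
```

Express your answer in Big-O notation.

Time complexity: O(n).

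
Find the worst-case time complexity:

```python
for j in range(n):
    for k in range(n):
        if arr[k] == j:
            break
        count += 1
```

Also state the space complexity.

Time complexity: O(n^2).
Space complexity: O(1).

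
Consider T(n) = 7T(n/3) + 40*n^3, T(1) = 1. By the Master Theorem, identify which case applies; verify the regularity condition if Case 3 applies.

a=7, b=3, f(n)=40*n^3.
log_3(7) = 1.771 < 3.
f(n) = Omega(n^(1.771+epsilon)) for some epsilon > 0, so Case 3 is the candidate.
Regularity: a*f(n/b) = 7*40*(n/3)^3 = (7/27)*40*n^3 <= c*f(n) with c = 7/27 < 1. Satisfied.
Case 3: T(n) = Theta(n^3).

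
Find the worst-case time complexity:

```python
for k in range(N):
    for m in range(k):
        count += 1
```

Time complexity: O(n^2).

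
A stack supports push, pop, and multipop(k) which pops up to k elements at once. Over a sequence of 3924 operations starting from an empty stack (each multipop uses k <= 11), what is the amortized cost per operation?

Each element is pushed exactly once and popped at most once (whether by pop or as part of a multipop). So the total number of individual pops over the whole sequence is at most the number of pushes, which is at most 3924. Total work <= 2 * 3924, hence O(1) amortized per operation.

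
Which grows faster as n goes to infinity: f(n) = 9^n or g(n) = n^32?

f(n) = 9^n grows faster: any exponential with base > 1 dominates every polynomial.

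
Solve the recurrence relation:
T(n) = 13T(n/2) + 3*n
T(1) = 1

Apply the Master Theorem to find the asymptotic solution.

a=13, b=2, f(n)=3*n. log_2(13) = 3.7. Case 1 of Master Theorem: T(n) = O(n^3.7).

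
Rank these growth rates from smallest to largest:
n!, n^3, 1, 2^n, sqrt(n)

Ordered by growth rate: 1 < sqrt(n) < n^3 < 2^n < n!.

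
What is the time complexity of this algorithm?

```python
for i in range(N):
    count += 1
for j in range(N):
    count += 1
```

Time complexity: O(n).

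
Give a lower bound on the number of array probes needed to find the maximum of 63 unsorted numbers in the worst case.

Adversary: any unprobed cell could hold a value larger than everything seen so far. If fewer than 63 cells are probed, the adversary places the max in an unprobed cell. So all 63 cells must be examined; together with 63-1 comparisons this is tight.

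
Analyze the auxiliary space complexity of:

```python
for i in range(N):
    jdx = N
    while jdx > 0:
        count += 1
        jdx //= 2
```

Space complexity: O(1).
Only a constant amount of auxiliary storage is used; nothing grows with n.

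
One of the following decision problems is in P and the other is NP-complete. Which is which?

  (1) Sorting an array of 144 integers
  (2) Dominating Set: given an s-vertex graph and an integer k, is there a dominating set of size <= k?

(1) is P: merge sort runs in O(n log n).
(2) is NP-complete: reduces from Set Cover (with k part of the input).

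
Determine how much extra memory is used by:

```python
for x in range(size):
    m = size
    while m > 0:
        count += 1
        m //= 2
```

Space complexity: O(1).
Only a constant amount of auxiliary storage is used; nothing grows with n.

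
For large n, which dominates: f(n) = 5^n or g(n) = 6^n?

g(n) = 6^n grows faster: (6/5)^n -> infinity since 6/5 > 1.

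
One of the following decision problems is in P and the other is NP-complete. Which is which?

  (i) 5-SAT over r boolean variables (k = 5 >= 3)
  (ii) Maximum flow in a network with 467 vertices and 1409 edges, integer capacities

(i) is NP-complete: 3-SAT is NP-complete (Cook-Levin); k-SAT for k>=3 reduces from 3-SAT.
(ii) is P: Edmonds-Karp / push-relabel run in polynomial time.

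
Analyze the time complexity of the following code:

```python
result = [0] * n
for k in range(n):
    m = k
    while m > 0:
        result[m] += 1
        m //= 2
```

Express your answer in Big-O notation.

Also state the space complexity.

Time complexity: O(n log n).
Space complexity: O(n).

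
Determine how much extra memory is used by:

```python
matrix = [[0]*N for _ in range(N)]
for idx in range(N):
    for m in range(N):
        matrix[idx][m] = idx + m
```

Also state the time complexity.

Space complexity: O(n^2).
A 2D structure of size n x n is allocated.
Time complexity: O(n^2).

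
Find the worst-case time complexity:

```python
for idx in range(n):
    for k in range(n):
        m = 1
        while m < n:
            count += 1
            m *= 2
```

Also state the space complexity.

Time complexity: O(n^2 log n).
Space complexity: O(1).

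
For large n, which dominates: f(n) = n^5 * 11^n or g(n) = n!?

g(n) = n! grows faster: by Stirling n! ~ (n/e)^n sqrt(2*pi*n); (n/e)^n eventually dominates n^5 * 11^n.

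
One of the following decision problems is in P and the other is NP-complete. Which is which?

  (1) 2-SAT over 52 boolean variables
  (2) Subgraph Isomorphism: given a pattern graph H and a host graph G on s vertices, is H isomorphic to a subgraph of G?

(1) is P: 2-SAT is solvable in linear time via implication-graph SCCs.
(2) is NP-complete: generalizes Clique and Hamiltonian Path (pattern size is part of the input).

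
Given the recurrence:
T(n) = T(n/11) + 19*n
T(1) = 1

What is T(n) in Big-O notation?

Geometric series: 19*n*(1 + 1/11 + 1/11^2 + ...) = O(n). T(n) = O(n).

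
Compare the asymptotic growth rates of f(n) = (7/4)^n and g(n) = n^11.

f(n) = (7/4)^n grows faster: (7/4)^n is exponential with base 7/4 > 1, dominating every polynomial.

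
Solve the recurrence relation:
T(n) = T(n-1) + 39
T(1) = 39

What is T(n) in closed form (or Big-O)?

Unrolling: T(n) = T(n-1) + 39 = T(n-2) + 2*39 = ... = T(1) + (n-1)*39 = 39 + (n-1)*39 = 39n.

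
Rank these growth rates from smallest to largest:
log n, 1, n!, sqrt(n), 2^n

Ordered by growth rate: 1 < log n < sqrt(n) < 2^n < n!.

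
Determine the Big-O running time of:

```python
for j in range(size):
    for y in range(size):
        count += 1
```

Time complexity: O(n^2).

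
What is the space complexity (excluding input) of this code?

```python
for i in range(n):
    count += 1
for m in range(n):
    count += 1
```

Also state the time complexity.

Space complexity: O(1).
Only a constant amount of auxiliary storage is used; nothing grows with n.
Time complexity: O(n).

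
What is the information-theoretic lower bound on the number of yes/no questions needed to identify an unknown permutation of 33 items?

There are 33! = 8683317618811886495518194401280000000 permutations. Each yes/no question gives at most 1 bit, so at least ceil(log_2(8683317618811886495518194401280000000)) = 123 questions are needed.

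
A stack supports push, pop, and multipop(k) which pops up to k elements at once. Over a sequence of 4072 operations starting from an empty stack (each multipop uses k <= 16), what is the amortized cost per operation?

Each element is pushed exactly once and popped at most once (whether by pop or as part of a multipop). So the total number of individual pops over the whole sequence is at most the number of pushes, which is at most 4072. Total work <= 2 * 4072, hence O(1) amortized per operation.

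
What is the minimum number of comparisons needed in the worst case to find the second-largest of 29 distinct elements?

Lower bound: finding the max needs 29-1 comparisons. By the adversary weight-doubling argument, the max must personally win >= ceil(log_2(29)) = 5 comparisons; the 2nd-largest is among those 5 losers, needing 5-1 more comparisons. Total >= 29-1 + 5-1 = 32. A balanced knockout tournament achieves this.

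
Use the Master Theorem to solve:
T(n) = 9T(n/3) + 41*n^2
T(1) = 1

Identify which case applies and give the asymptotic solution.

a=9, b=3, f(n)=41*n^2.
log_3(9) = 2, so n^(log_b(a)) = n^2.
f(n) = Theta(n^2), so Case 2 applies.
T(n) = Theta(n^2 log n).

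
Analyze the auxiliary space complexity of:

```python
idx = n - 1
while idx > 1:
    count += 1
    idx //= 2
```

Space complexity: O(1).
Only a constant amount of auxiliary storage is used; nothing grows with n.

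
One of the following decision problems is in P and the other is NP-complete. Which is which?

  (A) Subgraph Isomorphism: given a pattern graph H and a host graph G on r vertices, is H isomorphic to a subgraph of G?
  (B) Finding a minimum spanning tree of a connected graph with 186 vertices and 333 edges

(A) is NP-complete: generalizes Clique and Hamiltonian Path (pattern size is part of the input).
(B) is P: Kruskal's / Prim's algorithms run in polynomial time.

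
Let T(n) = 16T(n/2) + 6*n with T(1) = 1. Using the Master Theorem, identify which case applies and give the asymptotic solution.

a=16, b=2, f(n)=6*n.
log_2(16) = 4 > 1.
Since f(n) = O(n^1) is polynomially smaller than n^4, Case 1 applies.
T(n) = Theta(n^4).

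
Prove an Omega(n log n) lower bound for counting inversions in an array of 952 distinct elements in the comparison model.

Decision-tree argument: at any leaf, the comparisons made (with transitivity) must totally order all 952 elements -- otherwise some pair (i,j) is unordered, and an adversary can present two inputs agreeing on every comparison made but with that pair flipped, changing the inversion count by 1, so the leaf's output is wrong on one of them. Hence the tree has >= 952! leaves and height >= log_2(952!) = Omega(n log n). Modified merge sort achieves O(n log n).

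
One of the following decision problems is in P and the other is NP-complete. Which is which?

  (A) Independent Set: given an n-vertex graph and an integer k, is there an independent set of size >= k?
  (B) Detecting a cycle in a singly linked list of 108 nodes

(A) is NP-complete: complement of Clique (with k part of the input).
(B) is P: Floyd's tortoise-and-hare runs in O(n) time, O(1) space.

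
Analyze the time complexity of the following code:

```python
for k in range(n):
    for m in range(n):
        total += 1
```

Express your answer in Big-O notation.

Time complexity: O(n^2).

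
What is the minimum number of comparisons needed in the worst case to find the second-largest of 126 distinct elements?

Lower bound: finding the max needs 126-1 comparisons. By the adversary weight-doubling argument, the max must personally win >= ceil(log_2(126)) = 7 comparisons; the 2nd-largest is among those 7 losers, needing 7-1 more comparisons. Total >= 126-1 + 7-1 = 131. A balanced knockout tournament achieves this.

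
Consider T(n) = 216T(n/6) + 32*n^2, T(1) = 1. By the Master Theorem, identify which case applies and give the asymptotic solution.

a=216, b=6, f(n)=32*n^2.
log_6(216) = 3 > 2.
Since f(n) = O(n^2) is polynomially smaller than n^3, Case 1 applies.
T(n) = Theta(n^3).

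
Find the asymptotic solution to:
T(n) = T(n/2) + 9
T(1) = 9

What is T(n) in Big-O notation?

Each step divides n by 2 and adds 9. After log_2(n) steps, T(n) = O(log n).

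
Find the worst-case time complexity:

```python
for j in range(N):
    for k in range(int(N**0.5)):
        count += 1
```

Time complexity: O(n * sqrt(n)).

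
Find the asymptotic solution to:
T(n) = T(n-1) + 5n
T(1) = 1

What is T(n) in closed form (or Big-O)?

Unrolling: T(n) = 1 + 5*(2 + 3 + ... + n) = 1 + 5*(n(n+1)/2 - 1) = O(n^2).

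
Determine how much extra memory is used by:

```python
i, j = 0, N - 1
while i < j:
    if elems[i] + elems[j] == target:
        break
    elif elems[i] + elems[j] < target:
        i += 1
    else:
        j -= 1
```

Space complexity: O(1).
Only a constant amount of auxiliary storage is used; nothing grows with n.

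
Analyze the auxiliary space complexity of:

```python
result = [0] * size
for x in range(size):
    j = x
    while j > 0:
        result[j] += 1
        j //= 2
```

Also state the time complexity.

Space complexity: O(n).
Auxiliary storage grows linearly with the input size n in the worst case.
Time complexity: O(n log n).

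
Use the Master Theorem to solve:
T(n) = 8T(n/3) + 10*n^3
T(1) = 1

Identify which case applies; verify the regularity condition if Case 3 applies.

a=8, b=3, f(n)=10*n^3.
log_3(8) = 1.893 < 3.
f(n) = Omega(n^(1.893+epsilon)) for some epsilon > 0, so Case 3 is the candidate.
Regularity: a*f(n/b) = 8*10*(n/3)^3 = (8/27)*10*n^3 <= c*f(n) with c = 8/27 < 1. Satisfied.
Case 3: T(n) = Theta(n^3).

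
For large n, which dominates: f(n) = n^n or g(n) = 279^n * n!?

g(n) = 279^n * n! grows faster: by Stirling n! ~ sqrt(2 pi n)(n/e)^n, so 279^n n! / n^n ~ (279/e)^n sqrt(2 pi n) -> infinity since 279/e > 1.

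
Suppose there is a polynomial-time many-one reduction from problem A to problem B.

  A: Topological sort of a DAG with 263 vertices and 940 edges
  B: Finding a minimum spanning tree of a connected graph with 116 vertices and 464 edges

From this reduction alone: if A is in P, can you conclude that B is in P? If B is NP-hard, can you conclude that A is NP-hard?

A poly-time reduction A <=_p B transfers tractability DOWN (B easy => A easy) and hardness UP (A hard => B hard), not the reverse.
From A in P, the reduction alone does NOT give B in P: any problem in P trivially reduces to SAT, yet SAT is not known to be in P.
From B NP-hard, the reduction alone does NOT give A NP-hard: again, easy problems reduce to hard ones.
(Here in fact A is P and B is P.)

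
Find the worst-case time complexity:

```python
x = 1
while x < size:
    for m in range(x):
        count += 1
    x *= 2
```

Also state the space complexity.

Time complexity: O(n).
Space complexity: O(1).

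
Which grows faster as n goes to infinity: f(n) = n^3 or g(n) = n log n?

f(n) = n^3 grows faster: n^3 / (n log n) = n^2/log n -> infinity.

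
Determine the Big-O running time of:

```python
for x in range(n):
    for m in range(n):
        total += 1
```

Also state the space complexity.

Time complexity: O(n^2).
Space complexity: O(1).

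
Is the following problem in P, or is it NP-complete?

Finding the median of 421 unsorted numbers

This problem is in P: linear-time selection (median-of-medians) runs in O(n).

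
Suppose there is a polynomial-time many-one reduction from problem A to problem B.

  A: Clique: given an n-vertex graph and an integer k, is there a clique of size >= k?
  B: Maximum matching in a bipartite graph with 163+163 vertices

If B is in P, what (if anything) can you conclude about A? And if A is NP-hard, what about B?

A poly-time reduction A <=_p B means any A-instance can be transformed to a B-instance in poly time.
If B is in P: compose the reduction with B's poly-time algorithm to solve A in poly time, so A is in P.
If A is NP-hard: every NP problem reduces to A, which reduces to B; composing reductions, every NP problem reduces to B, so B is NP-hard.
(Here in fact A is NP-complete and B is in P, so no such reduction is known -- its existence would imply P = NP; the analysis concerns only what the assumed reduction would or would not let you conclude.)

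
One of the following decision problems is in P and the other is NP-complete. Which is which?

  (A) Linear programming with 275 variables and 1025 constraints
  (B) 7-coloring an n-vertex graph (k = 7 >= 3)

(A) is P: the ellipsoid and interior-point methods run in polynomial time.
(B) is NP-complete: graph k-coloring for k>=3 is NP-complete by reduction from 3-SAT.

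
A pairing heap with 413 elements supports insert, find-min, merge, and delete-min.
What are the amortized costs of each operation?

Pairing heaps are self-adjusting heap-ordered trees. Insert and merge link two roots: O(1). Find-min reads the root: O(1). Delete-min removes the root, then pairs children in two passes; amortized cost is O(log 413) = O(log n).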